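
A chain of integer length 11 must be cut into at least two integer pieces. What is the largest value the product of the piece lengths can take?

54

Let m[k] be the best product for length k (with at least one cut). For each first piece i, the rest contributes max(k−i, m[k−i]).
m[2] = 1×max(1,0) = 1×1 = 1
m[3] = 1×max(2,1) = 1×2 = 2
m[4] = 2×max(2,1) = 2×2 = 4
m[5] = 2×max(3,2) = 2×3 = 6
m[6] = 3×max(3,2) = 3×3 = 9
m[7] = 2×max(5,6) = 2×6 = 12
m[8] = 2×max(6,9) = 2×9 = 18
m[9] = 3×max(6,9) = 3×9 = 27
m[10] = 2×max(8,18) = 2×18 = 36
m[11] = 2×max(9,27) = 2×27 = 54
One optimal split: 3 + 3 + 3 + 2; product 3×3×3×2 = 54.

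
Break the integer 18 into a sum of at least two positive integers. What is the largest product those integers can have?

Define g[k] = max over 1≤i<k of i · max(k−i, g[k−i]); the inner max lets the remainder stay uncut if that's better.
Small cases: g[2]=1, g[3]=2, g[4]=4, g[5]=6, g[6]=9, g[7]=12, g[8]=18, g[9]=27, g[10]=36.
g[11] = max(1*36, 2*27, 3*18, …, 9*2, 10*1) = 54
g[12] = max(1*54, 2*36, 3*27, …, 10*2, 11*1) = 81
g[13] = max(1*81, 2*54, 3*36, …, 11*2, 12*1) = 108
g[14] = max(1*108, 2*81, 3*54, …, 12*2, 13*1) = 162
g[15] = max(1*162, 2*108, 3*81, …, 13*2, 14*1) = 243
g[16] = max(1*243, 2*162, 3*108, …, 14*2, 15*1) = 324
g[17] = max(1*324, 2*243, 3*162, …, 15*2, 16*1) = 486
g[18] = max(1*486, 2*324, 3*243, …, 16*2, 17*1) = 729
One optimal split: 3 + 3 + 3 + 3 + 3 + 3; product 3*3*3*3*3*3 = 729.

729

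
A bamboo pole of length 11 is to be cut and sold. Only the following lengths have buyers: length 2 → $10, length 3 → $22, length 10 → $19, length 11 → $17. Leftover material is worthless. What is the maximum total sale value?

76

Let best[k] be the best obtainable value from length k. For each k, try every first piece i and keep the best of price[i] + best[k−i].
best[1] = 0
best[2] = 10
best[3] = max(10+0, 22+0) = 22
best[4] = max(10+10, 22+0) = 22
best[5] = max(10+22, 22+10) = 32
best[6] = max(10+22, 22+22) = 44
best[7] = max(10+32, 22+22) = 44
best[8] = max(10+44, 22+32) = 54
best[9] = max(10+44, 22+44) = 66
best[10] = max(10+54, 22+44, 19+0) = 66
best[11] = max(10+66, 22+54, 19+0, 17+0) = 76
One optimal cutting: 3 + 3 + 3 + 2 → $76.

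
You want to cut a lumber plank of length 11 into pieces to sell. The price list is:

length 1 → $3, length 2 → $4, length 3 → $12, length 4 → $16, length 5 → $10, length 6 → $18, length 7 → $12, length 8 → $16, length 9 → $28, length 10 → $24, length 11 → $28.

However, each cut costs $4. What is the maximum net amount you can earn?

36

Let v[k] be the best obtainable value from length k. For each k, try every first piece i and keep the best of price[i] + v[k−i] minus the 4 cut fee when i<k.
v[1] = 3
v[2] = 4
v[3] = 12
v[4] = 16
v[5] = 15  (first piece 1, then v[4]=16)
v[6] = 20  (first piece 3, then v[3]=12)
v[7] = 24  (first piece 3, then v[4]=16)
v[8] = 28  (first piece 4, then v[4]=16)
v[9] = 28  (first piece 3, then v[6]=20)
v[10] = 32  (first piece 3, then v[7]=24)
v[11] = 36  (first piece 3, then v[8]=28)
One optimal plan: pieces 4 + 4 + 3 (2 cuts) → $44 − $8 = $36.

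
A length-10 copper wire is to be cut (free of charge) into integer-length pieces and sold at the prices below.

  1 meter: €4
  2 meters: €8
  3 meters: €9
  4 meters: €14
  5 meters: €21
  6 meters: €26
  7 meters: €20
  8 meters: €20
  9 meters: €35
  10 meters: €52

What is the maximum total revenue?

Build r[k] bottom-up: r[k] = max over allowed piece i of (p[i] + r[k−i]).
r[1] = 4
r[2] = max(4+4, 8+0) = 8
r[3] = max(4+8, 8+4, 9+0) = 12
r[4] = max(4+12, 8+8, 9+4, 14+0) = 16
r[5] = max(4+16, 8+12, 9+8, 14+4, 21+0) = 21
r[6] = max(4+21, 8+16, 9+12, 14+8, 21+4, 26+0) = 26
r[7] = max(4+26, 8+21, 9+16, …, 26+4, 20+0) = 30
r[8] = max(4+30, 8+26, 9+21, …, 20+4, 20+0) = 34
r[9] = max(4+34, 8+30, 9+26, …, 20+4, 35+0) = 38
r[10] = max(4+38, 8+34, 9+30, …, 35+4, 52+0) = 52
Best is to sell the whole 10-meter piece uncut for €52.

52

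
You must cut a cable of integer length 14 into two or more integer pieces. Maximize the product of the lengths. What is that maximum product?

162

Let f[k] be the best product for length k (with at least one cut). For each first piece i, the rest contributes max(k−i, f[k−i]).
Small cases: f[2]=1, f[3]=2, f[4]=4, f[5]=6, f[6]=9, f[7]=12, f[8]=18.
f[9] = 3·max(6,9) = 3·9 = 27
f[10] = 2·max(8,18) = 2·18 = 36
f[11] = 2·max(9,27) = 2·27 = 54
f[12] = 3·max(9,27) = 3·27 = 81
f[13] = 2·max(11,54) = 2·54 = 108
f[14] = 2·max(12,81) = 2·81 = 162
One optimal split: 3 + 3 + 3 + 3 + 2; product 3·3·3·3·2 = 162.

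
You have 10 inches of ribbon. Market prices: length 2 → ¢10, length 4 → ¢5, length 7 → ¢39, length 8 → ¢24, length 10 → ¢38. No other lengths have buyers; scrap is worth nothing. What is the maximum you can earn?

Let r[k] be the best obtainable value from length k. For each k, try every first piece i and keep the best of price[i] + r[k−i].
r[1] = 0
r[2] = 10
r[3] = 10
r[4] = 20  (first piece 2, then r[2]=10)
r[5] = 20
r[6] = 30  (first piece 2, then r[4]=20)
r[7] = 39
r[8] = 40  (first piece 2, then r[6]=30)
r[9] = 49  (first piece 2, then r[7]=39)
r[10] = 50  (first piece 2, then r[8]=40)
One optimal cutting: 2 + 2 + 2 + 2 + 2 → ¢50.

50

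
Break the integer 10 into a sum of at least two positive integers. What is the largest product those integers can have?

Let f[k] be the best product for length k (with at least one cut). For each first piece i, the rest contributes max(k−i, f[k−i]).
f[2] = 1·max(1,0) = 1·1 = 1
f[3] = 1·max(2,1) = 1·2 = 2
f[4] = 2·max(2,1) = 2·2 = 4
f[5] = 2·max(3,2) = 2·3 = 6
f[6] = 3·max(3,2) = 3·3 = 9
f[7] = 2·max(5,6) = 2·6 = 12
f[8] = 2·max(6,9) = 2·9 = 18
f[9] = 3·max(6,9) = 3·9 = 27
f[10] = 2·max(8,18) = 2·18 = 36
One optimal split: 3 + 3 + 2 + 2; product 3·3·2·2 = 36.

36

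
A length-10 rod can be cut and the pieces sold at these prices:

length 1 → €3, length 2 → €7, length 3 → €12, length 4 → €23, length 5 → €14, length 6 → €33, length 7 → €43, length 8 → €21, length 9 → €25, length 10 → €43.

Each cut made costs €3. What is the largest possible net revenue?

53

Let net[k] be the best obtainable value from length k. For each k, try every first piece i and keep the best of price[i] + net[k−i] minus the 3 cut fee when i<k.
net[1] = 3
net[2] = max(3+3-3, 7+0) = 7
net[3] = max(3+7-3, 7+3-3, 12+0) = 12
net[4] = max(3+12-3, 7+7-3, 12+3-3, 23+0) = 23
net[5] = max(3+23-3, 7+12-3, 12+7-3, 23+3-3, 14+0) = 23
net[6] = max(3+23-3, 7+23-3, 12+12-3, 23+7-3, 14+3-3, 33+0) = 33
net[7] = max(3+33-3, 7+23-3, 12+23-3, …, 33+3-3, 43+0) = 43
net[8] = max(3+43-3, 7+33-3, 12+23-3, …, 43+3-3, 21+0) = 43
net[9] = max(3+43-3, 7+43-3, 12+33-3, …, 21+3-3, 25+0) = 47
net[10] = max(3+47-3, 7+43-3, 12+43-3, …, 25+3-3, 43+0) = 53
One optimal plan: pieces 6 + 4 (1 cut) → €56 − €3 = €53.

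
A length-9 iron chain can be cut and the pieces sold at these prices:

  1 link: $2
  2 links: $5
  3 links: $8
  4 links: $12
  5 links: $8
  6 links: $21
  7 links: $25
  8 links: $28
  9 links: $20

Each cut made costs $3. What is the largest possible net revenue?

Consider every possible first cut. net[k] is the best of p[i]+net[k−i] over all sellable i≤k, charging 3 whenever i<k.
net[1] = 2
net[2] = 5
net[3] = 8
net[4] = 12
net[5] = 11  (first piece 1, then net[4]=12)
net[6] = 21
net[7] = 25
net[8] = 28
net[9] = 27  (first piece 1, then net[8]=28)
One optimal plan: pieces 8 + 1 (1 cut) → $30 − $3 = $27.

27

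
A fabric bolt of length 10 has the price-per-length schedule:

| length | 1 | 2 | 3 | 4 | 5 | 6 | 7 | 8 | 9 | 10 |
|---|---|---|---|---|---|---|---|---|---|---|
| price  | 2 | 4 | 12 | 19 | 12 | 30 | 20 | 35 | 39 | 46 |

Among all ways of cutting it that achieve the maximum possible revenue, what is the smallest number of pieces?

2

Let r[k] be the best obtainable value from length k. For each k, try every first piece i and keep the best of price[i] + r[k−i].
r[1] = 2
r[2] = 4  (first piece 1, then r[1]=2)
r[3] = 12
r[4] = 19
r[5] = 21  (first piece 1, then r[4]=19)
r[6] = 30
r[7] = 32  (first piece 1, then r[6]=30)
r[8] = 38  (first piece 4, then r[4]=19)
r[9] = 42  (first piece 3, then r[6]=30)
r[10] = 49  (first piece 4, then r[6]=30)
Maximum revenue is $49.
Now minimize piece count subject to staying optimal: for each k, pieces[k] = 1 + min over i with p[i]+r[k−i]=r[k] of pieces[k−i].
pieces[7] = 2
pieces[8] = 2
pieces[9] = 2
pieces[10] = 2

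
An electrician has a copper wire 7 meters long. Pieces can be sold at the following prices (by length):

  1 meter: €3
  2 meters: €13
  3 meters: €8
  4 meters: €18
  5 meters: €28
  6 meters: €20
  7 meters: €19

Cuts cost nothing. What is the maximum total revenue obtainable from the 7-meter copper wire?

42

Consider every possible first cut. R[k] is the best of p[i]+R[k−i] over all sellable i≤k.
R[1] = 3
R[2] = max(3+3, 13+0) = 13
R[3] = max(3+13, 13+3, 8+0) = 16
R[4] = max(3+16, 13+13, 8+3, 18+0) = 26
R[5] = max(3+26, 13+16, 8+13, 18+3, 28+0) = 29
R[6] = max(3+29, 13+26, 8+16, 18+13, 28+3, 20+0) = 39
R[7] = max(3+39, 13+29, 8+26, …, 20+3, 19+0) = 42
One optimal cutting: 2 + 2 + 2 + 1 → €13 + €13 + €13 + €3 = €42.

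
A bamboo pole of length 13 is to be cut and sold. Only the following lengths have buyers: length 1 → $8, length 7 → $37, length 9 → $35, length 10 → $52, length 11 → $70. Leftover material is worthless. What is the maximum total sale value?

104

Consider every possible first cut. f[k] is the best of p[i]+f[k−i] over all sellable i≤k.
f[1] = 8
f[2] = 16  (first piece 1, then f[1]=8)
f[3] = 24  (first piece 1, then f[2]=16)
f[4] = 32  (first piece 1, then f[3]=24)
f[5] = 40  (first piece 1, then f[4]=32)
f[6] = 48  (first piece 1, then f[5]=40)
f[7] = 56  (first piece 1, then f[6]=48)
f[8] = 64  (first piece 1, then f[7]=56)
f[9] = 72  (first piece 1, then f[8]=64)
f[10] = 80  (first piece 1, then f[9]=72)
f[11] = 88  (first piece 1, then f[10]=80)
f[12] = 96  (first piece 1, then f[11]=88)
f[13] = 104  (first piece 1, then f[12]=96)
One optimal cutting: 1 + 1 + 1 + 1 + 1 + 1 + 1 + 1 + 1 + 1 + 1 + 1 + 1 → $104.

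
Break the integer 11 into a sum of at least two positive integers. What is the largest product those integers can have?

54

Let g[k] be the best product for length k (with at least one cut). For each first piece i, the rest contributes max(k−i, g[k−i]).
g[2] = 1*max(1,0) = 1*1 = 1
g[3] = 1*max(2,1) = 1*2 = 2
g[4] = 2*max(2,1) = 2*2 = 4
g[5] = 2*max(3,2) = 2*3 = 6
g[6] = 3*max(3,2) = 3*3 = 9
g[7] = 2*max(5,6) = 2*6 = 12
g[8] = 2*max(6,9) = 2*9 = 18
g[9] = 3*max(6,9) = 3*9 = 27
g[10] = 2*max(8,18) = 2*18 = 36
g[11] = 2*max(9,27) = 2*27 = 54
One optimal split: 3 + 3 + 3 + 2; product 3*3*3*2 = 54.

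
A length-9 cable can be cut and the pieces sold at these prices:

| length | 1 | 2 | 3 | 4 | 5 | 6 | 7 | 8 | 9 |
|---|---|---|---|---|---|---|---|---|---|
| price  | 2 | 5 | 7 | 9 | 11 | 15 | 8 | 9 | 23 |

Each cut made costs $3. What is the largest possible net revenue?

Consider every possible first cut. r[k] is the best of p[i]+r[k−i] over all sellable i≤k, charging 3 whenever i<k.
r[1] = 2
r[2] = 5
r[3] = 7
r[4] = 9
r[5] = 11
r[6] = 15
r[7] = 14  (first piece 1, then r[6]=15)
r[8] = 17  (first piece 2, then r[6]=15)
r[9] = 23
Best is to make no cuts and sell whole for $23.

23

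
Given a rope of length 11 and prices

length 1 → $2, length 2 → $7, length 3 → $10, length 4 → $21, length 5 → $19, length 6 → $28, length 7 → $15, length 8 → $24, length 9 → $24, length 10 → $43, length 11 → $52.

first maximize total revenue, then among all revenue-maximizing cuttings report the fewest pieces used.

1

Let r[k] be the best obtainable value from length k. For each k, try every first piece i and keep the best of price[i] + r[k−i].
r[1] = 2
r[2] = max(2+2, 7+0) = 7
r[3] = max(2+7, 7+2, 10+0) = 10
r[4] = max(2+10, 7+7, 10+2, 21+0) = 21
r[5] = max(2+21, 7+10, 10+7, 21+2, 19+0) = 23
r[6] = max(2+23, 7+21, 10+10, 21+7, 19+2, 28+0) = 28
r[7] = max(2+28, 7+23, 10+21, …, 28+2, 15+0) = 31
r[8] = max(2+31, 7+28, 10+23, …, 15+2, 24+0) = 42
r[9] = max(2+42, 7+31, 10+28, …, 24+2, 24+0) = 44
r[10] = max(2+44, 7+42, 10+31, …, 24+2, 43+0) = 49
r[11] = max(2+49, 7+44, 10+42, …, 43+2, 52+0) = 52
Maximum revenue is $52.
Now minimize piece count subject to staying optimal: for each k, pieces[k] = 1 + min over i with p[i]+r[k−i]=r[k] of pieces[k−i].
pieces[8] = 2
pieces[9] = 3
pieces[10] = 2
pieces[11] = 1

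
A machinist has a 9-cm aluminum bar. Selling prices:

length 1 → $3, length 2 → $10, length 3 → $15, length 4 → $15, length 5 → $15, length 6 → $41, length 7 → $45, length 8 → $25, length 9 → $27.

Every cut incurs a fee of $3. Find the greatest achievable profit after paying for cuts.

Let v[k] be the best obtainable value from length k. For each k, try every first piece i and keep the best of price[i] + v[k−i] minus the 3 cut fee when i<k.
v[1] = 3
v[2] = max(3+3-3, 10+0) = 10
v[3] = max(3+10-3, 10+3-3, 15+0) = 15
v[4] = max(3+15-3, 10+10-3, 15+3-3, 15+0) = 17
v[5] = max(3+17-3, 10+15-3, 15+10-3, 15+3-3, 15+0) = 22
v[6] = max(3+22-3, 10+17-3, 15+15-3, 15+10-3, 15+3-3, 41+0) = 41
v[7] = max(3+41-3, 10+22-3, 15+17-3, …, 41+3-3, 45+0) = 45
v[8] = max(3+45-3, 10+41-3, 15+22-3, …, 45+3-3, 25+0) = 48
v[9] = max(3+48-3, 10+45-3, 15+41-3, …, 25+3-3, 27+0) = 53
One optimal plan: pieces 6 + 3 (1 cut) → $56 − $3 = $53.

53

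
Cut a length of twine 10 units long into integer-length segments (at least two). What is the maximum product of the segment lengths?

36

Fill P[k] for k=2..10: at each k try every first piece i and multiply by the better of (k−i) uncut or P[k−i].
P[2] = 1×max(1,0) = 1×1 = 1
P[3] = 1×max(2,1) = 1×2 = 2
P[4] = 2×max(2,1) = 2×2 = 4
P[5] = 2×max(3,2) = 2×3 = 6
P[6] = 3×max(3,2) = 3×3 = 9
P[7] = 2×max(5,6) = 2×6 = 12
P[8] = 2×max(6,9) = 2×9 = 18
P[9] = 3×max(6,9) = 3×9 = 27
P[10] = 2×max(8,18) = 2×18 = 36
One optimal split: 3 + 3 + 2 + 2; product 3×3×2×2 = 36.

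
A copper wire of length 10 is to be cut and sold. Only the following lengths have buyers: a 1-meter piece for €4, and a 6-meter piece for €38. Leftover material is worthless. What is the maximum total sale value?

54

Let f[k] be the best obtainable value from length k. For each k, try every first piece i and keep the best of price[i] + f[k−i].
f[1] = 4
f[2] = 8  (first piece 1, then f[1]=4)
f[3] = 12  (first piece 1, then f[2]=8)
f[4] = 16  (first piece 1, then f[3]=12)
f[5] = 20  (first piece 1, then f[4]=16)
f[6] = 38
f[7] = 42  (first piece 1, then f[6]=38)
f[8] = 46  (first piece 1, then f[7]=42)
f[9] = 50  (first piece 1, then f[8]=46)
f[10] = 54  (first piece 1, then f[9]=50)
One optimal cutting: 6 + 1 + 1 + 1 + 1 → €54.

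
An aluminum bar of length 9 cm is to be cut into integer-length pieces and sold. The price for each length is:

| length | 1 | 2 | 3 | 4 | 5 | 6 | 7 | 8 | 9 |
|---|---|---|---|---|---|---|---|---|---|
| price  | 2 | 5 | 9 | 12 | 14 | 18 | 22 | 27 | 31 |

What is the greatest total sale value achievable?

Build v[k] bottom-up: v[k] = max over allowed piece i of (p[i] + v[k−i]).
v[1] = 2
v[2] = max(2+2, 5+0) = 5
v[3] = max(2+5, 5+2, 9+0) = 9
v[4] = max(2+9, 5+5, 9+2, 12+0) = 12
v[5] = max(2+12, 5+9, 9+5, 12+2, 14+0) = 14
v[6] = max(2+14, 5+12, 9+9, 12+5, 14+2, 18+0) = 18
v[7] = max(2+18, 5+14, 9+12, …, 18+2, 22+0) = 22
v[8] = max(2+22, 5+18, 9+14, …, 22+2, 27+0) = 27
v[9] = max(2+27, 5+22, 9+18, …, 27+2, 31+0) = 31
Best is to sell the whole 9-cm piece uncut for $31.

31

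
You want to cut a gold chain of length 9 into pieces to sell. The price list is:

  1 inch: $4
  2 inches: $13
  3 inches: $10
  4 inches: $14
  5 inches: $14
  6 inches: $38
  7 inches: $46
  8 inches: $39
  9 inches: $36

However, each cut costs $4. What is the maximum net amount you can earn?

55

Let r[k] be the best obtainable value from length k. For each k, try every first piece i and keep the best of price[i] + r[k−i] minus the 4 cut fee when i<k.
r[1] = 4
r[2] = 13
r[3] = 13  (first piece 1, then r[2]=13)
r[4] = 22  (first piece 2, then r[2]=13)
r[5] = 22  (first piece 1, then r[4]=22)
r[6] = 38
r[7] = 46
r[8] = 47  (first piece 2, then r[6]=38)
r[9] = 55  (first piece 2, then r[7]=46)
One optimal plan: pieces 7 + 2 (1 cut) → $59 − $4 = $55.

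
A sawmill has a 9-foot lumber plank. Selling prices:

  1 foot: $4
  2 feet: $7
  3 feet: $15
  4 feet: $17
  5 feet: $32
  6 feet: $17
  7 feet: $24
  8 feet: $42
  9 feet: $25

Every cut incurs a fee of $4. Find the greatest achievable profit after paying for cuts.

45

Consider every possible first cut. net[k] is the best of p[i]+net[k−i] over all sellable i≤k, charging 4 whenever i<k.
net[1] = 4
net[2] = max(4+4-4, 7+0) = 7
net[3] = max(4+7-4, 7+4-4, 15+0) = 15
net[4] = max(4+15-4, 7+7-4, 15+4-4, 17+0) = 17
net[5] = max(4+17-4, 7+15-4, 15+7-4, 17+4-4, 32+0) = 32
net[6] = max(4+32-4, 7+17-4, 15+15-4, 17+7-4, 32+4-4, 17+0) = 32
net[7] = max(4+32-4, 7+32-4, 15+17-4, …, 17+4-4, 24+0) = 35
net[8] = max(4+35-4, 7+32-4, 15+32-4, …, 24+4-4, 42+0) = 43
net[9] = max(4+43-4, 7+35-4, 15+32-4, …, 42+4-4, 25+0) = 45
One optimal plan: pieces 5 + 4 (1 cut) → $49 − $4 = $45.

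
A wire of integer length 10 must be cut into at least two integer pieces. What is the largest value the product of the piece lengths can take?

Define f[k] = max over 1≤i<k of i · max(k−i, f[k−i]); the inner max lets the remainder stay uncut if that's better.
f[2] = 1·max(1,0) = 1·1 = 1
f[3] = 1·max(2,1) = 1·2 = 2
f[4] = 2·max(2,1) = 2·2 = 4
f[5] = 2·max(3,2) = 2·3 = 6
f[6] = 3·max(3,2) = 3·3 = 9
f[7] = 2·max(5,6) = 2·6 = 12
f[8] = 2·max(6,9) = 2·9 = 18
f[9] = 3·max(6,9) = 3·9 = 27
f[10] = 2·max(8,18) = 2·18 = 36
One optimal split: 3 + 3 + 2 + 2; product 3·3·2·2 = 36.

36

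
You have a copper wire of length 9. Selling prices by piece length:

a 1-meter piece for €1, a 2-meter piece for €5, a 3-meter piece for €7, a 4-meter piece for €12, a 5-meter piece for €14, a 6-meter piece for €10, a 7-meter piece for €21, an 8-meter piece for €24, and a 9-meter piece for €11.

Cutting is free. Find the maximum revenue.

Let R[k] be the best obtainable value from length k. For each k, try every first piece i and keep the best of price[i] + R[k−i].
R[1] = 1
R[2] = max(1+1, 5+0) = 5
R[3] = max(1+5, 5+1, 7+0) = 7
R[4] = max(1+7, 5+5, 7+1, 12+0) = 12
R[5] = max(1+12, 5+7, 7+5, 12+1, 14+0) = 14
R[6] = max(1+14, 5+12, 7+7, 12+5, 14+1, 10+0) = 17
R[7] = max(1+17, 5+14, 7+12, …, 10+1, 21+0) = 21
R[8] = max(1+21, 5+17, 7+14, …, 21+1, 24+0) = 24
R[9] = max(1+24, 5+21, 7+17, …, 24+1, 11+0) = 26
One optimal cutting: 7 + 2 → €21 + €5 = €26.

26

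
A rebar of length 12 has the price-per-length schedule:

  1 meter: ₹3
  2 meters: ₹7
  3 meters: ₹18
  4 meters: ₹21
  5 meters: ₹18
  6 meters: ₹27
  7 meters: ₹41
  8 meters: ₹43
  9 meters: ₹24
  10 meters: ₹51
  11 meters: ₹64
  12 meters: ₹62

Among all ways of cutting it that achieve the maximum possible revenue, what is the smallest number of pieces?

4

Let r[k] be the best obtainable value from length k. For each k, try every first piece i and keep the best of price[i] + r[k−i].
r[1] = 3
r[2] = max(3+3, 7+0) = 7
r[3] = max(3+7, 7+3, 18+0) = 18
r[4] = max(3+18, 7+7, 18+3, 21+0) = 21
r[5] = max(3+21, 7+18, 18+7, 21+3, 18+0) = 25
r[6] = max(3+25, 7+21, 18+18, 21+7, 18+3, 27+0) = 36
r[7] = max(3+36, 7+25, 18+21, …, 27+3, 41+0) = 41
r[8] = max(3+41, 7+36, 18+25, …, 41+3, 43+0) = 44
r[9] = max(3+44, 7+41, 18+36, …, 43+3, 24+0) = 54
r[10] = max(3+54, 7+44, 18+41, …, 24+3, 51+0) = 59
r[11] = max(3+59, 7+54, 18+44, …, 51+3, 64+0) = 64
r[12] = max(3+64, 7+59, 18+54, …, 64+3, 62+0) = 72
Maximum revenue is ₹72.
Now minimize piece count subject to staying optimal: for each k, pieces[k] = 1 + min over i with p[i]+r[k−i]=r[k] of pieces[k−i].
pieces[9] = 3
pieces[10] = 2
pieces[11] = 1
pieces[12] = 4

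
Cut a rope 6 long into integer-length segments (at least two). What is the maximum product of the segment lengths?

Define prod[k] = max over 1≤i<k of i · max(k−i, prod[k−i]); the inner max lets the remainder stay uncut if that's better.
prod[2] = 1×max(1,0) = 1×1 = 1
prod[3] = 1×max(2,1) = 1×2 = 2
prod[4] = 2×max(2,1) = 2×2 = 4
prod[5] = 2×max(3,2) = 2×3 = 6
prod[6] = 3×max(3,2) = 3×3 = 9
One optimal split: 3 + 3; product 3×3 = 9.

9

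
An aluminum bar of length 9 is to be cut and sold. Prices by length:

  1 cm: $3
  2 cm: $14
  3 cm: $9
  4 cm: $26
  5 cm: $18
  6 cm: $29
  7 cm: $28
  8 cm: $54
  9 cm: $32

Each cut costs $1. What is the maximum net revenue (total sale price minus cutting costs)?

56

Consider every possible first cut. r[k] is the best of p[i]+r[k−i] over all sellable i≤k, charging 1 whenever i<k.
r[1] = 3
r[2] = 14
r[3] = 16  (first piece 1, then r[2]=14)
r[4] = 27  (first piece 2, then r[2]=14)
r[5] = 29  (first piece 1, then r[4]=27)
r[6] = 40  (first piece 2, then r[4]=27)
r[7] = 42  (first piece 1, then r[6]=40)
r[8] = 54
r[9] = 56  (first piece 1, then r[8]=54)
One optimal plan: pieces 8 + 1 (1 cut) → $57 − $1 = $56.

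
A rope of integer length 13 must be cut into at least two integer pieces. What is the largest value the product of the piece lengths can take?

Fill P[k] for k=2..13: at each k try every first piece i and multiply by the better of (k−i) uncut or P[k−i].
P[2] = 1·max(1,0) = 1·1 = 1
P[3] = max(1·2, 2·1) = 2
P[4] = max(1·3, 2·2, 3·1) = 4
P[5] = max(1·4, 2·3, 3·2, 4·1) = 6
P[6] = max(1·6, 2·4, 3·3, 4·2, 5·1) = 9
P[7] = max(1·9, 2·6, 3·4, 4·3, 5·2, 6·1) = 12
P[8] = max(1·12, 2·9, 3·6, …, 6·2, 7·1) = 18
P[9] = max(1·18, 2·12, 3·9, …, 7·2, 8·1) = 27
P[10] = max(1·27, 2·18, 3·12, …, 8·2, 9·1) = 36
P[11] = max(1·36, 2·27, 3·18, …, 9·2, 10·1) = 54
P[12] = max(1·54, 2·36, 3·27, …, 10·2, 11·1) = 81
P[13] = max(1·81, 2·54, 3·36, …, 11·2, 12·1) = 108
One optimal split: 3 + 3 + 3 + 2 + 2; product 3·3·3·2·2 = 108.

108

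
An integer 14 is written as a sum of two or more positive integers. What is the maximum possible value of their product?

Let P[k] be the best product for length k (with at least one cut). For each first piece i, the rest contributes max(k−i, P[k−i]).
P[2] = 1*max(1,0) = 1*1 = 1
P[3] = max(1*2, 2*1) = 2
P[4] = max(1*3, 2*2, 3*1) = 4
P[5] = max(1*4, 2*3, 3*2, 4*1) = 6
P[6] = max(1*6, 2*4, 3*3, 4*2, 5*1) = 9
P[7] = max(1*9, 2*6, 3*4, 4*3, 5*2, 6*1) = 12
P[8] = max(1*12, 2*9, 3*6, …, 6*2, 7*1) = 18
P[9] = max(1*18, 2*12, 3*9, …, 7*2, 8*1) = 27
P[10] = max(1*27, 2*18, 3*12, …, 8*2, 9*1) = 36
P[11] = max(1*36, 2*27, 3*18, …, 9*2, 10*1) = 54
P[12] = max(1*54, 2*36, 3*27, …, 10*2, 11*1) = 81
P[13] = max(1*81, 2*54, 3*36, …, 11*2, 12*1) = 108
P[14] = max(1*108, 2*81, 3*54, …, 12*2, 13*1) = 162
One optimal split: 3 + 3 + 3 + 3 + 2; product 3*3*3*3*2 = 162.

162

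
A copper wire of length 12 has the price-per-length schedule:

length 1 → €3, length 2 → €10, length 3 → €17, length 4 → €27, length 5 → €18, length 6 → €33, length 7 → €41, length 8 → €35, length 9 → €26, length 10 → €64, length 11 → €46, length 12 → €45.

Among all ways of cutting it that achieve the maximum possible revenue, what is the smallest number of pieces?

Consider every possible first cut. r[k] is the best of p[i]+r[k−i] over all sellable i≤k.
r[1] = 3
r[2] = 10
r[3] = 17
r[4] = 27
r[5] = 30  (first piece 1, then r[4]=27)
r[6] = 37  (first piece 2, then r[4]=27)
r[7] = 44  (first piece 3, then r[4]=27)
r[8] = 54  (first piece 4, then r[4]=27)
r[9] = 57  (first piece 1, then r[8]=54)
r[10] = 64  (first piece 2, then r[8]=54)
r[11] = 71  (first piece 3, then r[8]=54)
r[12] = 81  (first piece 4, then r[8]=54)
Maximum revenue is €81.
Now minimize piece count subject to staying optimal: for each k, pieces[k] = 1 + min over i with p[i]+r[k−i]=r[k] of pieces[k−i].
pieces[9] = 3
pieces[10] = 1
pieces[11] = 3
pieces[12] = 3

3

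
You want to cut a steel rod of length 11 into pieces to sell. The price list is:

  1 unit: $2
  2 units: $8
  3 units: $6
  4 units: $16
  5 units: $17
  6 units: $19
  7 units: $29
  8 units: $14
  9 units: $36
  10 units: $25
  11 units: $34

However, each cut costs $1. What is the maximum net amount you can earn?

Consider every possible first cut. r[k] is the best of p[i]+r[k−i] over all sellable i≤k, charging 1 whenever i<k.
r[1] = 2
r[2] = max(2+2-1, 8+0) = 8
r[3] = max(2+8-1, 8+2-1, 6+0) = 9
r[4] = max(2+9-1, 8+8-1, 6+2-1, 16+0) = 16
r[5] = max(2+16-1, 8+9-1, 6+8-1, 16+2-1, 17+0) = 17
r[6] = max(2+17-1, 8+16-1, 6+9-1, 16+8-1, 17+2-1, 19+0) = 23
r[7] = max(2+23-1, 8+17-1, 6+16-1, …, 19+2-1, 29+0) = 29
r[8] = max(2+29-1, 8+23-1, 6+17-1, …, 29+2-1, 14+0) = 31
r[9] = max(2+31-1, 8+29-1, 6+23-1, …, 14+2-1, 36+0) = 36
r[10] = max(2+36-1, 8+31-1, 6+29-1, …, 36+2-1, 25+0) = 38
r[11] = max(2+38-1, 8+36-1, 6+31-1, …, 25+2-1, 34+0) = 44
One optimal plan: pieces 7 + 4 (1 cut) → $45 − $1 = $44.

44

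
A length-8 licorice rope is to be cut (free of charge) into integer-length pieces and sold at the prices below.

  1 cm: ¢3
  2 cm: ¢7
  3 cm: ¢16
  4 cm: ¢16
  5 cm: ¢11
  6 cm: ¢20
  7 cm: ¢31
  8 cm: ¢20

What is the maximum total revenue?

Build v[k] bottom-up: v[k] = max over allowed piece i of (p[i] + v[k−i]).
v[1] = 3
v[2] = 7
v[3] = 16
v[4] = 19  (first piece 1, then v[3]=16)
v[5] = 23  (first piece 2, then v[3]=16)
v[6] = 32  (first piece 3, then v[3]=16)
v[7] = 35  (first piece 1, then v[6]=32)
v[8] = 39  (first piece 2, then v[6]=32)
One optimal cutting: 3 + 3 + 2 → ¢16 + ¢16 + ¢7 = ¢39.

39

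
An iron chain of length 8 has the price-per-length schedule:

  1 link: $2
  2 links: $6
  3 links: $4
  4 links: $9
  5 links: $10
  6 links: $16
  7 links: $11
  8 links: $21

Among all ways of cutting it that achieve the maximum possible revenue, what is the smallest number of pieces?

Consider every possible first cut. r[k] is the best of p[i]+r[k−i] over all sellable i≤k.
r[1] = 2
r[2] = 6
r[3] = 8  (first piece 1, then r[2]=6)
r[4] = 12  (first piece 2, then r[2]=6)
r[5] = 14  (first piece 1, then r[4]=12)
r[6] = 18  (first piece 2, then r[4]=12)
r[7] = 20  (first piece 1, then r[6]=18)
r[8] = 24  (first piece 2, then r[6]=18)
Maximum revenue is $24.
Now minimize piece count subject to staying optimal: for each k, pieces[k] = 1 + min over i with p[i]+r[k−i]=r[k] of pieces[k−i].
pieces[5] = 3
pieces[6] = 3
pieces[7] = 4
pieces[8] = 4

4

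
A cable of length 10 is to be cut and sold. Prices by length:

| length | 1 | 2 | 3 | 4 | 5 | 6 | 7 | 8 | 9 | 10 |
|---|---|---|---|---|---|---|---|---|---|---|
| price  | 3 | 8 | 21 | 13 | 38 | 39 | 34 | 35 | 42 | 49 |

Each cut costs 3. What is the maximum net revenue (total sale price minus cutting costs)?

73

Consider every possible first cut. v[k] is the best of p[i]+v[k−i] over all sellable i≤k, charging 3 whenever i<k.
v[1] = 3
v[2] = max(3+3-3, 8+0) = 8
v[3] = max(3+8-3, 8+3-3, 21+0) = 21
v[4] = max(3+21-3, 8+8-3, 21+3-3, 13+0) = 21
v[5] = max(3+21-3, 8+21-3, 21+8-3, 13+3-3, 38+0) = 38
v[6] = max(3+38-3, 8+21-3, 21+21-3, 13+8-3, 38+3-3, 39+0) = 39
v[7] = max(3+39-3, 8+38-3, 21+21-3, …, 39+3-3, 34+0) = 43
v[8] = max(3+43-3, 8+39-3, 21+38-3, …, 34+3-3, 35+0) = 56
v[9] = max(3+56-3, 8+43-3, 21+39-3, …, 35+3-3, 42+0) = 57
v[10] = max(3+57-3, 8+56-3, 21+43-3, …, 42+3-3, 49+0) = 73
One optimal plan: pieces 5 + 5 (1 cut) → 76 − 3 = 73.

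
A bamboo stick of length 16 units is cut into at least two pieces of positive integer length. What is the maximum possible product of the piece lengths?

324

Fill m[k] for k=2..16: at each k try every first piece i and multiply by the better of (k−i) uncut or m[k−i].
Small cases: m[2]=1, m[3]=2, m[4]=4, m[5]=6, m[6]=9, m[7]=12, m[8]=18.
m[9] = 3×max(6,9) = 3×9 = 27
m[10] = 2×max(8,18) = 2×18 = 36
m[11] = 2×max(9,27) = 2×27 = 54
m[12] = 3×max(9,27) = 3×27 = 81
m[13] = 2×max(11,54) = 2×54 = 108
m[14] = 2×max(12,81) = 2×81 = 162
m[15] = 3×max(12,81) = 3×81 = 243
m[16] = 2×max(14,162) = 2×162 = 324
One optimal split: 3 + 3 + 3 + 3 + 2 + 2; product 3×3×3×3×2×2 = 324.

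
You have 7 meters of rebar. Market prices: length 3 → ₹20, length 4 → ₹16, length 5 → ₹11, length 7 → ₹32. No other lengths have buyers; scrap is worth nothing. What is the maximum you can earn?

Consider every possible first cut. best[k] is the best of p[i]+best[k−i] over all sellable i≤k.
best[1] = 0
best[2] = 0
best[3] = 20
best[4] = max(20+0, 16+0) = 20
best[5] = max(20+0, 16+0, 11+0) = 20
best[6] = max(20+20, 16+0, 11+0) = 40
best[7] = max(20+20, 16+20, 11+0, 32+0) = 40
One optimal cutting: pieces 3 + 3 with 1 meter of scrap → ₹40.

40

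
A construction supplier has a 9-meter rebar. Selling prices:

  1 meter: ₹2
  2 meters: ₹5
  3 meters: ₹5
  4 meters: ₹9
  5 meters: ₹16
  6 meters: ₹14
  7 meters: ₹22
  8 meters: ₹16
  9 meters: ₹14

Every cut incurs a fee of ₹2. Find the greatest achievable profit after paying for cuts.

Consider every possible first cut. r[k] is the best of p[i]+r[k−i] over all sellable i≤k, charging 2 whenever i<k.
r[1] = 2
r[2] = max(2+2-2, 5+0) = 5
r[3] = max(2+5-2, 5+2-2, 5+0) = 5
r[4] = max(2+5-2, 5+5-2, 5+2-2, 9+0) = 9
r[5] = max(2+9-2, 5+5-2, 5+5-2, 9+2-2, 16+0) = 16
r[6] = max(2+16-2, 5+9-2, 5+5-2, 9+5-2, 16+2-2, 14+0) = 16
r[7] = max(2+16-2, 5+16-2, 5+9-2, …, 14+2-2, 22+0) = 22
r[8] = max(2+22-2, 5+16-2, 5+16-2, …, 22+2-2, 16+0) = 22
r[9] = max(2+22-2, 5+22-2, 5+16-2, …, 16+2-2, 14+0) = 25
One optimal plan: pieces 7 + 2 (1 cut) → ₹27 − ₹2 = ₹25.

25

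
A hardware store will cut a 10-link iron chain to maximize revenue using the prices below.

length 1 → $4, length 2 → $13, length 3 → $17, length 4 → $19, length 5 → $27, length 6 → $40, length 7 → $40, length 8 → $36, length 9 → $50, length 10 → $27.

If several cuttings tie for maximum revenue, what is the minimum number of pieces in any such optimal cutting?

3

Build r[k] bottom-up: r[k] = max over allowed piece i of (p[i] + r[k−i]).
r[1] = 4
r[2] = 13
r[3] = 17  (first piece 1, then r[2]=13)
r[4] = 26  (first piece 2, then r[2]=13)
r[5] = 30  (first piece 1, then r[4]=26)
r[6] = 40
r[7] = 44  (first piece 1, then r[6]=40)
r[8] = 53  (first piece 2, then r[6]=40)
r[9] = 57  (first piece 1, then r[8]=53)
r[10] = 66  (first piece 2, then r[8]=53)
Maximum revenue is $66.
Now minimize piece count subject to staying optimal: for each k, pieces[k] = 1 + min over i with p[i]+r[k−i]=r[k] of pieces[k−i].
pieces[7] = 2
pieces[8] = 2
pieces[9] = 2
pieces[10] = 3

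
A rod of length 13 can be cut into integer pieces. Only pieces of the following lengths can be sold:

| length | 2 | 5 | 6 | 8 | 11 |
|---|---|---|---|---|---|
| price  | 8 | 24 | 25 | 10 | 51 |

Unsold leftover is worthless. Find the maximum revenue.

59

Build best[k] bottom-up: best[k] = max over allowed piece i of (p[i] + best[k−i]).
best[1] = 0
best[2] = 8
best[3] = 8
best[4] = 16  (first piece 2, then best[2]=8)
best[5] = max(8+8, 24+0) = 24
best[6] = max(8+16, 24+0, 25+0) = 25
best[7] = max(8+24, 24+8, 25+0) = 32
best[8] = max(8+25, 24+8, 25+8, 10+0) = 33
best[9] = max(8+32, 24+16, 25+8, 10+0) = 40
best[10] = max(8+33, 24+24, 25+16, 10+8) = 48
best[11] = max(8+40, 24+25, 25+24, 10+8, 51+0) = 51
best[12] = max(8+48, 24+32, 25+25, 10+16, 51+0) = 56
best[13] = max(8+51, 24+33, 25+32, 10+24, 51+8) = 59
One optimal cutting: 11 + 2 → 59.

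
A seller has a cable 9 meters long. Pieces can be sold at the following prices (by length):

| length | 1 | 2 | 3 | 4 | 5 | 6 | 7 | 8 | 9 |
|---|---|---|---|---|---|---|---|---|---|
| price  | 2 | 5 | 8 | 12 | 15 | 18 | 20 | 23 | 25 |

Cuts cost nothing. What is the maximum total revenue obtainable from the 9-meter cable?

Build v[k] bottom-up: v[k] = max over allowed piece i of (p[i] + v[k−i]).
v[1] = 2
v[2] = 5
v[3] = 8
v[4] = 12
v[5] = 15
v[6] = 18
v[7] = 20  (first piece 1, then v[6]=18)
v[8] = 24  (first piece 4, then v[4]=12)
v[9] = 27  (first piece 4, then v[5]=15)
One optimal cutting: 5 + 4 → 15 + 12 = 27.

27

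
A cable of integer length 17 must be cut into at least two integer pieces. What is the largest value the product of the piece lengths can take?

Define m[k] = max over 1≤i<k of i · max(k−i, m[k−i]); the inner max lets the remainder stay uncut if that's better.
m[2] = 1·max(1,0) = 1·1 = 1
m[3] = 1·max(2,1) = 1·2 = 2
m[4] = 2·max(2,1) = 2·2 = 4
m[5] = 2·max(3,2) = 2·3 = 6
m[6] = 3·max(3,2) = 3·3 = 9
m[7] = 2·max(5,6) = 2·6 = 12
m[8] = 2·max(6,9) = 2·9 = 18
m[9] = 3·max(6,9) = 3·9 = 27
m[10] = 2·max(8,18) = 2·18 = 36
m[11] = 2·max(9,27) = 2·27 = 54
m[12] = 3·max(9,27) = 3·27 = 81
m[13] = 2·max(11,54) = 2·54 = 108
m[14] = 2·max(12,81) = 2·81 = 162
m[15] = 3·max(12,81) = 3·81 = 243
m[16] = 2·max(14,162) = 2·162 = 324
m[17] = 2·max(15,243) = 2·243 = 486
One optimal split: 3 + 3 + 3 + 3 + 3 + 2; product 3·3·3·3·3·2 = 486.

486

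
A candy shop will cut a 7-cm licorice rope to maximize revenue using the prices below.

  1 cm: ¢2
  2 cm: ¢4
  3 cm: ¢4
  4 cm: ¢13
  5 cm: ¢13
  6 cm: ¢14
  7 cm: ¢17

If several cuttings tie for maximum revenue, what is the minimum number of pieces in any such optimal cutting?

3

Let r[k] be the best obtainable value from length k. For each k, try every first piece i and keep the best of price[i] + r[k−i].
r[1] = 2
r[2] = max(2+2, 4+0) = 4
r[3] = max(2+4, 4+2, 4+0) = 6
r[4] = max(2+6, 4+4, 4+2, 13+0) = 13
r[5] = max(2+13, 4+6, 4+4, 13+2, 13+0) = 15
r[6] = max(2+15, 4+13, 4+6, 13+4, 13+2, 14+0) = 17
r[7] = max(2+17, 4+15, 4+13, …, 14+2, 17+0) = 19
Maximum revenue is ¢19.
Now minimize piece count subject to staying optimal: for each k, pieces[k] = 1 + min over i with p[i]+r[k−i]=r[k] of pieces[k−i].
pieces[4] = 1
pieces[5] = 2
pieces[6] = 2
pieces[7] = 3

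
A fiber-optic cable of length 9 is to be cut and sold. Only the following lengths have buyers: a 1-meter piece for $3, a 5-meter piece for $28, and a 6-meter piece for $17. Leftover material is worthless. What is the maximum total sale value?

40

Build f[k] bottom-up: f[k] = max over allowed piece i of (p[i] + f[k−i]).
f[1] = 3
f[2] = 6  (first piece 1, then f[1]=3)
f[3] = 9  (first piece 1, then f[2]=6)
f[4] = 12  (first piece 1, then f[3]=9)
f[5] = max(3+12, 28+0) = 28
f[6] = max(3+28, 28+3, 17+0) = 31
f[7] = max(3+31, 28+6, 17+3) = 34
f[8] = max(3+34, 28+9, 17+6) = 37
f[9] = max(3+37, 28+12, 17+9) = 40
One optimal cutting: 5 + 1 + 1 + 1 + 1 → $40.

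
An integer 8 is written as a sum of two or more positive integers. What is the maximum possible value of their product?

18

Let m[k] be the best product for length k (with at least one cut). For each first piece i, the rest contributes max(k−i, m[k−i]).
m[2] = 1×max(1,0) = 1×1 = 1
m[3] = 1×max(2,1) = 1×2 = 2
m[4] = 2×max(2,1) = 2×2 = 4
m[5] = 2×max(3,2) = 2×3 = 6
m[6] = 3×max(3,2) = 3×3 = 9
m[7] = 2×max(5,6) = 2×6 = 12
m[8] = 2×max(6,9) = 2×9 = 18
One optimal split: 3 + 3 + 2; product 3×3×2 = 18.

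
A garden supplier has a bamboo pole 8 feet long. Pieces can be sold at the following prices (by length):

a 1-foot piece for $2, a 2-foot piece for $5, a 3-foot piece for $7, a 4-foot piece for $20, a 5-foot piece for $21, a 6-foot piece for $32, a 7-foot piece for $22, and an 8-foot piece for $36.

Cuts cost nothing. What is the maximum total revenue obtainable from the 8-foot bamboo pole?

40

Build v[k] bottom-up: v[k] = max over allowed piece i of (p[i] + v[k−i]).
v[1] = 2
v[2] = max(2+2, 5+0) = 5
v[3] = max(2+5, 5+2, 7+0) = 7
v[4] = max(2+7, 5+5, 7+2, 20+0) = 20
v[5] = max(2+20, 5+7, 7+5, 20+2, 21+0) = 22
v[6] = max(2+22, 5+20, 7+7, 20+5, 21+2, 32+0) = 32
v[7] = max(2+32, 5+22, 7+20, …, 32+2, 22+0) = 34
v[8] = max(2+34, 5+32, 7+22, …, 22+2, 36+0) = 40
One optimal cutting: 4 + 4 → $20 + $20 = $40.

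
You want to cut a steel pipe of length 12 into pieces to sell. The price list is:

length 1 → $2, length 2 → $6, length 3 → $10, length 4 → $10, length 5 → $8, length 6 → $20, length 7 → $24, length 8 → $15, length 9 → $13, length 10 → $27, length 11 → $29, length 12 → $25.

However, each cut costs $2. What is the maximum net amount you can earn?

38

Consider every possible first cut. v[k] is the best of p[i]+v[k−i] over all sellable i≤k, charging 2 whenever i<k.
v[1] = 2
v[2] = 6
v[3] = 10
v[4] = 10  (first piece 1, then v[3]=10)
v[5] = 14  (first piece 2, then v[3]=10)
v[6] = 20
v[7] = 24
v[8] = 24  (first piece 1, then v[7]=24)
v[9] = 28  (first piece 2, then v[7]=24)
v[10] = 32  (first piece 3, then v[7]=24)
v[11] = 32  (first piece 1, then v[10]=32)
v[12] = 38  (first piece 6, then v[6]=20)
One optimal plan: pieces 6 + 6 (1 cut) → $40 − $2 = $38.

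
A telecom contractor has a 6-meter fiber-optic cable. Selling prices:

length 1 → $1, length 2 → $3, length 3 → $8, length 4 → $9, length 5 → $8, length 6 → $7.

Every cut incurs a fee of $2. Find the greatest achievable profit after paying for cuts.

Let net[k] be the best obtainable value from length k. For each k, try every first piece i and keep the best of price[i] + net[k−i] minus the 2 cut fee when i<k.
net[1] = 1
net[2] = max(1+1-2, 3+0) = 3
net[3] = max(1+3-2, 3+1-2, 8+0) = 8
net[4] = max(1+8-2, 3+3-2, 8+1-2, 9+0) = 9
net[5] = max(1+9-2, 3+8-2, 8+3-2, 9+1-2, 8+0) = 9
net[6] = max(1+9-2, 3+9-2, 8+8-2, 9+3-2, 8+1-2, 7+0) = 14
One optimal plan: pieces 3 + 3 (1 cut) → $16 − $2 = $14.

14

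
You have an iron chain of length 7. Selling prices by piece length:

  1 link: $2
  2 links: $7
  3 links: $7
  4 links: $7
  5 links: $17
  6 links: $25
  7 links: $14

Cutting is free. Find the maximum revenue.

Build r[k] bottom-up: r[k] = max over allowed piece i of (p[i] + r[k−i]).
r[1] = 2
r[2] = max(2+2, 7+0) = 7
r[3] = max(2+7, 7+2, 7+0) = 9
r[4] = max(2+9, 7+7, 7+2, 7+0) = 14
r[5] = max(2+14, 7+9, 7+7, 7+2, 17+0) = 17
r[6] = max(2+17, 7+14, 7+9, 7+7, 17+2, 25+0) = 25
r[7] = max(2+25, 7+17, 7+14, …, 25+2, 14+0) = 27
One optimal cutting: 6 + 1 → $25 + $2 = $27.

27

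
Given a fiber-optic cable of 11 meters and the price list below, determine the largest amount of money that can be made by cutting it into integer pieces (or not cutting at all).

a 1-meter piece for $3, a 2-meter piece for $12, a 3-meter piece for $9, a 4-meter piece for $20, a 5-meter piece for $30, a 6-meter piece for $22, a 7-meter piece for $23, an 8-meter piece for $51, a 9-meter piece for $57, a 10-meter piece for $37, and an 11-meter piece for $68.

69

Let v[k] be the best obtainable value from length k. For each k, try every first piece i and keep the best of price[i] + v[k−i].
v[1] = 3
v[2] = max(3+3, 12+0) = 12
v[3] = max(3+12, 12+3, 9+0) = 15
v[4] = max(3+15, 12+12, 9+3, 20+0) = 24
v[5] = max(3+24, 12+15, 9+12, 20+3, 30+0) = 30
v[6] = max(3+30, 12+24, 9+15, 20+12, 30+3, 22+0) = 36
v[7] = max(3+36, 12+30, 9+24, …, 22+3, 23+0) = 42
v[8] = max(3+42, 12+36, 9+30, …, 23+3, 51+0) = 51
v[9] = max(3+51, 12+42, 9+36, …, 51+3, 57+0) = 57
v[10] = max(3+57, 12+51, 9+42, …, 57+3, 37+0) = 63
v[11] = max(3+63, 12+57, 9+51, …, 37+3, 68+0) = 69
One optimal cutting: 9 + 2 → $57 + $12 = $69.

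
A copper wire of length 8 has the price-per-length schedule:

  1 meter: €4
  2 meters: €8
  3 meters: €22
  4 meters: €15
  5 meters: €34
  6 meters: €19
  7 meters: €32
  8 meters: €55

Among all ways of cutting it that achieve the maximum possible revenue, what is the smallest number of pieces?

Build r[k] bottom-up: r[k] = max over allowed piece i of (p[i] + r[k−i]).
r[1] = 4
r[2] = max(4+4, 8+0) = 8
r[3] = max(4+8, 8+4, 22+0) = 22
r[4] = max(4+22, 8+8, 22+4, 15+0) = 26
r[5] = max(4+26, 8+22, 22+8, 15+4, 34+0) = 34
r[6] = max(4+34, 8+26, 22+22, 15+8, 34+4, 19+0) = 44
r[7] = max(4+44, 8+34, 22+26, …, 19+4, 32+0) = 48
r[8] = max(4+48, 8+44, 22+34, …, 32+4, 55+0) = 56
Maximum revenue is €56.
Now minimize piece count subject to staying optimal: for each k, pieces[k] = 1 + min over i with p[i]+r[k−i]=r[k] of pieces[k−i].
pieces[5] = 1
pieces[6] = 2
pieces[7] = 3
pieces[8] = 2

2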